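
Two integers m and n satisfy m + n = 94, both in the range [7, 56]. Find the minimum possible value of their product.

2128

mn = m(94 − m) is concave in m, so over [38, 56] it is minimized at an endpoint.
At the endpoint m = 38, n = 94 − 38 = 56, so mn = 38 × 56 = 2128.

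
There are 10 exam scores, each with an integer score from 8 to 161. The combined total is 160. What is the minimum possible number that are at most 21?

5

If only k of them are at most 21, the other 10 − k are at least 22, so the total is at least (10 − k)·22 + k·8.
This is ≤ 160, so (10 − k)·22 + 8k ≤ 160, which gives k ≥ 5.
Exactly 5 works: 5 values at 8 and 5 at 22 total 150; raise one of the low values by 10 (still ≤ 21) to hit 160.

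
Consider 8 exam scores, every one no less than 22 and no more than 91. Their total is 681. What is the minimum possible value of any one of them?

Minimizing one value means maximizing the remaining 7.
The other 7 contribute at most 7 × 91 = 637, leaving at least 681 − 637 = 44.
Since 44 ≥ 22, this is achievable: one at 44 and 7 at 91.

44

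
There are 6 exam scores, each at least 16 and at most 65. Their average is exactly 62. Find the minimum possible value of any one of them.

Minimizing one value means maximizing the remaining 5.
The total is 6 × 62 = 372.
The other 5 contribute at most 5 × 65 = 325, leaving at least 372 − 325 = 47.
Since 47 ≥ 16, this is achievable: one at 47 and 5 at 65.

47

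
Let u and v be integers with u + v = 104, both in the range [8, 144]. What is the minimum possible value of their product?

For a fixed sum, uv is smallest when u and v are as far apart as possible.
The extreme feasible split is u = 8, v = 96, giving uv = 768.

768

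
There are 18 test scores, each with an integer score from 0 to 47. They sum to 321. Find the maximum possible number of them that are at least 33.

9

With k values at 33 or above and the rest at least 0, the sum is at least 0 + 33k.
Since the sum is 321, we need 33k ≤ 321, i.e. k ≤ 9.
k = 9 is achieved by 9 values at 33 and 9 at 0, total 297; add 24 to one value (staying below 33) to reach 321.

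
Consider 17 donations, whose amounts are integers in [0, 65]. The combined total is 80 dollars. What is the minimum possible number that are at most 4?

1

Each value above 4 is at least 5, contributing at least 5 − 0 = 5 above the floor 0.
The sum exceeds the floor total 0 by 80, so at most ⌊80/5⌋ = 16 exceed 4, and at least 1 are ≤ 4.
Exactly 1 works: 1 value at 0 and 16 at 5 total 80.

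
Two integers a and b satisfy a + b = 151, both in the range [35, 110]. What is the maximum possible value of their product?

5700

For a fixed sum, the product ab is largest when a and b are as close as possible.
Taking a = 75 and b = 76 (both in [35, 110]) gives ab = 5700.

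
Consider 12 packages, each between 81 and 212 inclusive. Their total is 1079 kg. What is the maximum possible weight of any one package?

Maximizing one value means minimizing the remaining 11.
The other 11 contribute at least 11 × 81 = 891, leaving at most 1079 − 891 = 188.
Since 188 ≤ 212, this is achievable: one at 188 and 11 at 81.

188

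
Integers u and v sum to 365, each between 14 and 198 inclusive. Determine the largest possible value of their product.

33306

For a fixed sum, the product uv is largest when u and v are as close as possible.
Taking u = 182 and v = 183 (both in [14, 198]) gives uv = 33306.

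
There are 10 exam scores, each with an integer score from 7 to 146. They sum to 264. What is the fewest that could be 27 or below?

Each value above 27 is at least 28, contributing at least 28 − 7 = 21 above the floor 7.
The sum exceeds the floor total 70 by 194, so at most ⌊194/21⌋ = 9 exceed 27, and at least 1 are ≤ 27.
Exactly 1 works: 1 value at 7 and 9 at 28 total 259; raise one of the low values by 5 (still ≤ 27) to hit 264.

1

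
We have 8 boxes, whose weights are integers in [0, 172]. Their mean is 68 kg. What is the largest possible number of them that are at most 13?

5

The total is 8 × 68 = 544.
Suppose k of them are at most 13. Those contribute at most 13 each and the rest at most 172 each.
So the total is at most 13k + 172(8 − k) = 1376 − 159k. This must still be ≥ 544, so k ≤ 5.
k = 5 is achieved by 5 values at 13 and 3 at 172, total 581; lower one of the 172's by 37 (still > 13) to reach 544.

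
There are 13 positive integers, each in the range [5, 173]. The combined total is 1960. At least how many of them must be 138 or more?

5

Each value short of 138 is at most 137, costing at least 173 − 137 = 36 against the maximum total of 2249.
We can afford to lose at most 2249 − 1960 = 289, so at most ⌊289/36⌋ = 8 fall short, and at least 5 are ≥ 138.
Exactly 5 works: 5 values at 173 and 8 at 137 total 1961; lower one of the high values by 1 (still ≥ 138) to hit 1960.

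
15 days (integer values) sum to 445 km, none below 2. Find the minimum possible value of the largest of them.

The average is 445/15 > 29, so not all 15 can be 29 or less; the largest is ≥ 30.
Taking 5 copies of 29 and 10 copies of 30 gives exactly 445, so 30 is attained.

30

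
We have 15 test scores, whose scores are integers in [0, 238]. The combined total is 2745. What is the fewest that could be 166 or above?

4

Suppose at most 15 − j of them reach 166; then j values are ≤ 165 and the rest ≤ 238.
The total is then ≤ 165·j + 238·(15 − j) = 3570 − 73j. For this to be ≥ 2745 we need j ≤ 11, so at least 15 − 11 = 4 must reach 166.
Exactly 4 works: 4 values at 238 and 11 at 165 total 2767; lower one of the high values by 22 (still ≥ 166) to hit 2745.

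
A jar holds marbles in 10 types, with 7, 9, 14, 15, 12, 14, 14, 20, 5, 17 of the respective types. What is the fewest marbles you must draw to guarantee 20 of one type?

127

In the worst case you take as many as possible of each type without reaching 20: 7 + 9 + 14 + 15 + 12 + 14 + 14 + 19 + 5 + 17 = 126.
The next one must give 20 of some type, so 126 + 1 = 127.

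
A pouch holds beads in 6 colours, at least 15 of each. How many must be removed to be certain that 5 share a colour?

25

You could draw 4 of every colour without reaching 5 of any — 24 in all.
One more forces 5 of some colour, so 24 + 1 = 25.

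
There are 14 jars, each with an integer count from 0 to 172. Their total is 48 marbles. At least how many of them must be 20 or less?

If only k of them are at most 20, the other 14 − k are at least 21, so the total is at least (14 − k)·21 + k·0.
This is ≤ 48, so (14 − k)·21 + 0k ≤ 48, which gives k ≥ 12.
Exactly 12 works: 12 values at 0 and 2 at 21 total 42; raise one of the low values by 6 (still ≤ 20) to hit 48.

12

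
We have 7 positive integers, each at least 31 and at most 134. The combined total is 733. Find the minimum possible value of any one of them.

31

To make one integer as small as possible, make the other 6 as large as possible.
The other 6 can take up 6 × 134 = 804 ≥ 733 − 31, so one integer can sit at its floor of 31.
Achievable: one at 31 and the other 6 totalling 702, which fits since 6 × 31 ≤ 702 ≤ 6 × 134.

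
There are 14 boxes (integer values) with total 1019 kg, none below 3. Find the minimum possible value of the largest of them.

If every one of the 14 were at most 72, the total would be at most 14 × 72 = 1008 < 1019.
Taking 3 copies of 72 and 11 copies of 73 gives exactly 1019, so 73 is attained.

73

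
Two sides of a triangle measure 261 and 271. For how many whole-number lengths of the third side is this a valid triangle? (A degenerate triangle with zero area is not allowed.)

The triangle inequality gives |261 − 271| < c < 261 + 271, i.e. 10 < c < 532.
So c can be any integer from 11 to 531: 521 values.

521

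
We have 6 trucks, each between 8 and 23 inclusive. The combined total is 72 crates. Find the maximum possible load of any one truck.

To make one truck as large as possible, make the other 5 as small as possible.
The other 5 contribute at least 5 × 8 = 40, leaving at most 72 − 40 = 32.
But each truck is capped at 23, so the maximum is 23.
Achievable: one at 23 and the other 5 totalling 49, which fits since 5 × 8 ≤ 49 ≤ 5 × 23.

23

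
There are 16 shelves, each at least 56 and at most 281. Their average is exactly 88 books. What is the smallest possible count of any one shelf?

56

Minimizing one value means maximizing the remaining 15.
The total is 16 × 88 = 1408.
The other 15 can take up 15 × 281 = 4215 ≥ 1408 − 56, so one shelf can sit at its floor of 56.
Achievable: one at 56 and the other 15 totalling 1352, which fits since 15 × 56 ≤ 1352 ≤ 15 × 281.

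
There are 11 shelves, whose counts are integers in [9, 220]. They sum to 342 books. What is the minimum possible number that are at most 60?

7

Each value above 60 is at least 61, contributing at least 61 − 9 = 52 above the floor 9.
The sum exceeds the floor total 99 by 243, so at most ⌊243/52⌋ = 4 exceed 60, and at least 7 are ≤ 60.
Exactly 7 works: 7 values at 9 and 4 at 61 total 307; raise one of the low values by 35 (still ≤ 60) to hit 342.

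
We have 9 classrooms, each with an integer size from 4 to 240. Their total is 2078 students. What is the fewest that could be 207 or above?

Suppose at most 9 − j of them reach 207; then j values are ≤ 206 and the rest ≤ 240.
The total is then ≤ 206·j + 240·(9 − j) = 2160 − 34j. For this to be ≥ 2078 we need j ≤ 2, so at least 9 − 2 = 7 must reach 207.
Exactly 7 works: 7 values at 240 and 2 at 206 total 2092; lower one of the high values by 14 (still ≥ 207) to hit 2078.

7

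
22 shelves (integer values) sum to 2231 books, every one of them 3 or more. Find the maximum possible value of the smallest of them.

101

The 22 values sum to 2231, so their minimum is at most ⌊2231/22⌋ = 101.
Taking 13 copies of 101 and 9 copies of 102 gives exactly 2231, so 101 is attained.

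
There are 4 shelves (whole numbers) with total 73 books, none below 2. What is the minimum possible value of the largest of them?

If every one of the 4 were at most 18, the total would be at most 4 × 18 = 72 < 73.
Achievable: 1 of them at 19 and 3 at 18 total 73.

19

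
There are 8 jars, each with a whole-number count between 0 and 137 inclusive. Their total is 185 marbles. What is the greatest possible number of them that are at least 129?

1

Suppose k of them are at least 129. Those contribute at least 129 each and the other 8 − k at least 0 each.
So the total is at least 129k + 0(8 − k) = 0 + 129k. This must be ≤ 185, giving k ≤ 1.
k = 1 is achieved by 1 value at 129 and 7 at 0, total 129; add 56 to one value (staying below 129) to reach 185.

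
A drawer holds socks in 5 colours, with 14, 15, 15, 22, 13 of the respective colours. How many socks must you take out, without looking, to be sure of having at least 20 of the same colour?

In the worst case you take as many as possible of each colour without reaching 20: 14 + 15 + 15 + 19 + 13 = 76.
The next one must give 20 of some colour, so 76 + 1 = 77.

77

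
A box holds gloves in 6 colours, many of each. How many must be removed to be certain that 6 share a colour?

In the worst case you draw 5 of each of the 6 colours: 6 × 5 = 30.
One more forces 6 of some colour, so 30 + 1 = 31.

31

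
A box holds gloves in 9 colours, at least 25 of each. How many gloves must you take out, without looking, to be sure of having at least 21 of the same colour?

181

In the worst case you draw 20 of each of the 9 colours: 9 × 20 = 180.
One more forces 21 of some colour, so 180 + 1 = 181.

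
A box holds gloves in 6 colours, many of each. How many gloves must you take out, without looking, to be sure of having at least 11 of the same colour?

61

You could draw 10 of every colour without reaching 11 of any — 60 in all.
One more forces 11 of some colour, so 60 + 1 = 61.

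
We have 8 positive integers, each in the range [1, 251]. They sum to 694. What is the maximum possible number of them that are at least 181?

3

With k values at 181 or above and the rest at least 1, the sum is at least 8 + 180k.
Since the sum is 694, we need 180k ≤ 686, i.e. k ≤ 3.
k = 3 is achieved by 3 values at 181 and 5 at 1, total 548; add 146 to one value (staying below 181) to reach 694.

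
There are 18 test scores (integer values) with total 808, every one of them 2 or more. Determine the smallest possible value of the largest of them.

The 18 values sum to 808, so their maximum is at least ⌈808/18⌉ = 45.
Achievable: 16 of them at 45 and 2 at 44 total 808.

45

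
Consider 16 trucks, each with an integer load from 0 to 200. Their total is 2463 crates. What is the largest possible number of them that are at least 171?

14

Suppose k of them are at least 171. Those contribute at least 171 each and the other 16 − k at least 0 each.
So the total is at least 171k + 0(16 − k) = 0 + 171k. This must be ≤ 2463, giving k ≤ 14.
k = 14 is achieved by 14 values at 171 and 2 at 0, total 2394; add 69 to one value (staying below 171) to reach 2463.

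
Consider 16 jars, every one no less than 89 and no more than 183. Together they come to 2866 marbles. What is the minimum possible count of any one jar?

121

To make one jar as small as possible, make the other 15 as large as possible.
The other 15 contribute at most 15 × 183 = 2745, leaving at least 2866 − 2745 = 121.
Since 121 ≥ 89, this is achievable: one at 121 and 15 at 183.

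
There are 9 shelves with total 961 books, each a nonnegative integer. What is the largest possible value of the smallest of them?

106

If every one of the 9 were at least 107, the total would be at least 9 × 107 = 963 > 961.
Achievable: 2 of them at 106 and 7 at 107 total 961.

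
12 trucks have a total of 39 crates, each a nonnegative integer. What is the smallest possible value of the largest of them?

The 12 values sum to 39, so their maximum is at least ⌈39/12⌉ = 4.
Equality holds with 3 values of 4 and 9 values of 3.

4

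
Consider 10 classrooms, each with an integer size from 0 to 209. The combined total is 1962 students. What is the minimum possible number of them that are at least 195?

If only k of them are at least 195, the other 10 − k are at most 194, so the total is at most k·209 + (10 − k)·194.
This must reach 1962, so k·209 + (10 − k)·194 ≥ 1962, giving k ≥ 2.
Exactly 2 works: 2 values at 209 and 8 at 194 total 1970; lower one of the high values by 8 (still ≥ 195) to hit 1962.

2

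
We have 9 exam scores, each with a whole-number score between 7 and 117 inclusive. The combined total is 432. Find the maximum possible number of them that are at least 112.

3

With k values at 112 or above and the rest at least 7, the sum is at least 63 + 105k.
Since the sum is 432, we need 105k ≤ 369, i.e. k ≤ 3.
k = 3 is achieved by 3 values at 112 and 6 at 7, total 378; add 54 to one value (staying below 112) to reach 432.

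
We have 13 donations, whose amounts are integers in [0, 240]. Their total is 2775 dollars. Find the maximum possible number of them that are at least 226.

If k of the values are ≥ 226, the total is ≥ 226k + 0(13 − k).
Setting 226k + 0(13 − k) ≤ 2775 gives 226k ≤ 2775, so k ≤ 12.
k = 12 is achieved by 12 values at 226 and 1 at 0, total 2712; add 63 to one value (staying below 226) to reach 2775.

12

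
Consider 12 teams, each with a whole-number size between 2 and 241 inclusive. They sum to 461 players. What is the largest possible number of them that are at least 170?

Suppose k of them are at least 170. Those contribute at least 170 each and the other 12 − k at least 2 each.
So the total is at least 170k + 2(12 − k) = 24 + 168k. This must be ≤ 461, giving k ≤ 2.
k = 2 is achieved by 2 values at 170 and 10 at 2, total 360; add 101 to one value (staying below 170) to reach 461.

2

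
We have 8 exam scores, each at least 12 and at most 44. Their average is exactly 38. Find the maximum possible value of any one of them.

44

To make one score as large as possible, make the other 7 as small as possible.
The total is 8 × 38 = 304.
The other 7 contribute at least 7 × 12 = 84, leaving at most 304 − 84 = 220.
But each score is capped at 44, so the maximum is 44.
Achievable: one at 44 and the other 7 totalling 260, which fits since 7 × 12 ≤ 260 ≤ 7 × 44.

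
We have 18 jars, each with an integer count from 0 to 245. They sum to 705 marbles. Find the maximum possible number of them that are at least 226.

With k values at 226 or above and the rest at least 0, the sum is at least 0 + 226k.
Since the sum is 705, we need 226k ≤ 705, i.e. k ≤ 3.
k = 3 is achieved by 3 values at 226 and 15 at 0, total 678; add 27 to one value (staying below 226) to reach 705.

3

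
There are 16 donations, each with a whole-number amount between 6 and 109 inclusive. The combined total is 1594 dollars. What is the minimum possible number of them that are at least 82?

11

Each value short of 82 is at most 81, costing at least 109 − 81 = 28 against the maximum total of 1744.
We can afford to lose at most 1744 − 1594 = 150, so at most ⌊150/28⌋ = 5 fall short, and at least 11 are ≥ 82.
Exactly 11 works: 11 values at 109 and 5 at 81 total 1604; lower one of the high values by 10 (still ≥ 82) to hit 1594.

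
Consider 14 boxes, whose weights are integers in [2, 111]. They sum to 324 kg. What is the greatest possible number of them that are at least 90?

3

If k of the values are ≥ 90, the total is ≥ 90k + 2(14 − k).
Setting 90k + 2(14 − k) ≤ 324 gives 88k ≤ 296, so k ≤ 3.
k = 3 is achieved by 3 values at 90 and 11 at 2, total 292; add 32 to one value (staying below 90) to reach 324.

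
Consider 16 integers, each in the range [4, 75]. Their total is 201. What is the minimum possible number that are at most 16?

Each value above 16 is at least 17, contributing at least 17 − 4 = 13 above the floor 4.
The sum exceeds the floor total 64 by 137, so at most ⌊137/13⌋ = 10 exceed 16, and at least 6 are ≤ 16.
Exactly 6 works: 6 values at 4 and 10 at 17 total 194; raise one of the low values by 7 (still ≤ 16) to hit 201.

6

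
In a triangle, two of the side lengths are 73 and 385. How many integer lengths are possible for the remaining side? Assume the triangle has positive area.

145

The triangle inequality gives |73 − 385| < c < 73 + 385, i.e. 312 < c < 458.
So c can be any integer from 313 to 457: 145 values.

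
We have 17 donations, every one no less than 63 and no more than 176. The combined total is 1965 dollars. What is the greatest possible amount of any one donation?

176

Maximizing one value means minimizing the remaining 16.
The other 16 contribute at least 16 × 63 = 1008, leaving at most 1965 − 1008 = 957.
But each donation is capped at 176, so the maximum is 176.
Achievable: one at 176 and the other 16 totalling 1789, which fits since 16 × 63 ≤ 1789 ≤ 16 × 176.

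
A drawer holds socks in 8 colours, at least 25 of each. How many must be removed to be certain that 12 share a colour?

89

You could draw 11 of every colour without reaching 12 of any — 88 in all.
One more forces 12 of some colour, so 88 + 1 = 89.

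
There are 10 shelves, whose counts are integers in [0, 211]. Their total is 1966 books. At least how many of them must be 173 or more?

Suppose at most 10 − j of them reach 173; then j values are ≤ 172 and the rest ≤ 211.
The total is then ≤ 172·j + 211·(10 − j) = 2110 − 39j. For this to be ≥ 1966 we need j ≤ 3, so at least 10 − 3 = 7 must reach 173.
Exactly 7 works: 7 values at 211 and 3 at 172 total 1993; lower one of the high values by 27 (still ≥ 173) to hit 1966.

7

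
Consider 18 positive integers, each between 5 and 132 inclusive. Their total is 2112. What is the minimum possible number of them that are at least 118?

1

If only k of them are at least 118, the other 18 − k are at most 117, so the total is at most k·132 + (18 − k)·117.
This must reach 2112, so k·132 + (18 − k)·117 ≥ 2112, giving k ≥ 1.
Exactly 1 works: 1 value at 132 and 17 at 117 total 2121; lower one of the high values by 9 (still ≥ 118) to hit 2112.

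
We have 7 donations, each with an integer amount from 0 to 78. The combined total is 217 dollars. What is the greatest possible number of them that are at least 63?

Suppose k of them are at least 63. Those contribute at least 63 each and the other 7 − k at least 0 each.
So the total is at least 63k + 0(7 − k) = 0 + 63k. This must be ≤ 217, giving k ≤ 3.
k = 3 is achieved by 3 values at 63 and 4 at 0, total 189; add 28 to one value (staying below 63) to reach 217.

3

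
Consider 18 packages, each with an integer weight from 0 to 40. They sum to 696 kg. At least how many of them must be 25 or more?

17

Suppose at most 18 − j of them reach 25; then j values are ≤ 24 and the rest ≤ 40.
The total is then ≤ 24·j + 40·(18 − j) = 720 − 16j. For this to be ≥ 696 we need j ≤ 1, so at least 18 − 1 = 17 must reach 25.
Exactly 17 works: 17 values at 40 and 1 at 24 total 704; lower one of the high values by 8 (still ≥ 25) to hit 696.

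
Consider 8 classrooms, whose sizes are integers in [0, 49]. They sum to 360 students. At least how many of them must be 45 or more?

If only k of them are at least 45, the other 8 − k are at most 44, so the total is at most k·49 + (8 − k)·44.
This must reach 360, so k·49 + (8 − k)·44 ≥ 360, giving k ≥ 2.
Exactly 2 works: 2 values at 49 and 6 at 44 total 362; lower one of the high values by 2 (still ≥ 45) to hit 360.

2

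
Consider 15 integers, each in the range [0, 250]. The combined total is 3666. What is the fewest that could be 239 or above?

Each value short of 239 is at most 238, costing at least 250 − 238 = 12 against the maximum total of 3750.
We can afford to lose at most 3750 − 3666 = 84, so at most ⌊84/12⌋ = 7 fall short, and at least 8 are ≥ 239.
Exactly 8 works: 8 values at 250 and 7 at 238 total 3666.

8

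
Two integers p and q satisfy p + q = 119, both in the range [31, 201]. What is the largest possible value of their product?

With p + q fixed, pq peaks when the two are closest together.
Taking p = 59 and q = 60 (both in [31, 201]) gives pq = 3540.

3540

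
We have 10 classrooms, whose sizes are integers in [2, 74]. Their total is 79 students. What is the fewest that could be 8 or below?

2

Let j be the number exceeding 8. Then the total is ≥ 9·j + 2·(10 − j) = 20 + 7j.
So 7j ≤ 59 and j ≤ 8; hence at least 10 − 8 = 2 are ≤ 8.
Exactly 2 works: 2 values at 2 and 8 at 9 total 76; raise one of the low values by 3 (still ≤ 8) to hit 79.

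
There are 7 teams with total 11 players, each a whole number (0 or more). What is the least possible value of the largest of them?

Some value must be at least ⌈11/7⌉ = 2, since 7 × 1 = 7 < 11.
Taking 3 copies of 1 and 4 copies of 2 gives exactly 11, so 2 is attained.

2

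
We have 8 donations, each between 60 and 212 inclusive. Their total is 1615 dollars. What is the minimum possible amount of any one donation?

131

Minimizing one value means maximizing the remaining 7.
The other 7 contribute at most 7 × 212 = 1484, leaving at least 1615 − 1484 = 131.
Since 131 ≥ 60, this is achievable: one at 131 and 7 at 212.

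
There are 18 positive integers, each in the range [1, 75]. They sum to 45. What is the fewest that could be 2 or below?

If only k of them are at most 2, the other 18 − k are at least 3, so the total is at least (18 − k)·3 + k·1.
This is ≤ 45, so (18 − k)·3 + 1k ≤ 45, which gives k ≥ 5.
Exactly 5 works: 5 values at 1 and 13 at 3 total 44; raise one of the low values by 1 (still ≤ 2) to hit 45.

5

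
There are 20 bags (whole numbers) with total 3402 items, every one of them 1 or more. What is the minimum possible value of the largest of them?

171

If every one of the 20 were at most 170, the total would be at most 20 × 170 = 3400 < 3402.
Taking 18 copies of 170 and 2 copies of 171 gives exactly 3402, so 171 is attained.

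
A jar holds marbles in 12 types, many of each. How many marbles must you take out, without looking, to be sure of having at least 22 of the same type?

In the worst case you draw 21 of each of the 12 types: 12 × 21 = 252.
One more forces 22 of some type, so 252 + 1 = 253.

253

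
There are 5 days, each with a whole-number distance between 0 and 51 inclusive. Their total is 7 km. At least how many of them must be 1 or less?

Let j be the number exceeding 1. Then the total is ≥ 2·j + 0·(5 − j) = 0 + 2j.
So 2j ≤ 7 and j ≤ 3; hence at least 5 − 3 = 2 are ≤ 1.
Exactly 2 works: 2 values at 0 and 3 at 2 total 6; raise one of the low values by 1 (still ≤ 1) to hit 7.

2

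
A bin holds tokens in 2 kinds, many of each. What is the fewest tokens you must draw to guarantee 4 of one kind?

You could draw 3 of every kind without reaching 4 of any — 6 in all.
One more forces 4 of some kind, so 6 + 1 = 7.

7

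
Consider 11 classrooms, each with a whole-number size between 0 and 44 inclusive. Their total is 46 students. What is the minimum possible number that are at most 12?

8

If only k of them are at most 12, the other 11 − k are at least 13, so the total is at least (11 − k)·13 + k·0.
This is ≤ 46, so (11 − k)·13 + 0k ≤ 46, which gives k ≥ 8.
Exactly 8 works: 8 values at 0 and 3 at 13 total 39; raise one of the low values by 7 (still ≤ 12) to hit 46.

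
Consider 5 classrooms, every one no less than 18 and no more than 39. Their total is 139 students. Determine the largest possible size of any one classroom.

39

Maximizing one value means minimizing the remaining 4.
The other 4 contribute at least 4 × 18 = 72, leaving at most 139 − 72 = 67.
But each classroom is capped at 39, so the maximum is 39.
Achievable: one at 39 and the other 4 totalling 100, which fits since 4 × 18 ≤ 100 ≤ 4 × 39.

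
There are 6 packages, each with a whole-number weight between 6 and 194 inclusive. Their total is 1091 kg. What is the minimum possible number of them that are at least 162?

4

Suppose at most 6 − j of them reach 162; then j values are ≤ 161 and the rest ≤ 194.
The total is then ≤ 161·j + 194·(6 − j) = 1164 − 33j. For this to be ≥ 1091 we need j ≤ 2, so at least 6 − 2 = 4 must reach 162.
Exactly 4 works: 4 values at 194 and 2 at 161 total 1098; lower one of the high values by 7 (still ≥ 162) to hit 1091.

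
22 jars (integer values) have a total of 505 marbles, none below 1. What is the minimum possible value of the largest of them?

The average is 505/22 > 22, so not all 22 can be 22 or less; the largest is ≥ 23.
Equality holds with 21 values of 23 and 1 value of 22.

23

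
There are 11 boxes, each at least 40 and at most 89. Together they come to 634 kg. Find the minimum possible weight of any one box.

To make one box as small as possible, make the other 10 as large as possible.
The other 10 can take up 10 × 89 = 890 ≥ 634 − 40, so one box can sit at its floor of 40.
Achievable: one at 40 and the other 10 totalling 594, which fits since 10 × 40 ≤ 594 ≤ 10 × 89.

40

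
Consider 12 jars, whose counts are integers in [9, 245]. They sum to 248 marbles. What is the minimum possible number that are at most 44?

9

Let j be the number exceeding 44. Then the total is ≥ 45·j + 9·(12 − j) = 108 + 36j.
So 36j ≤ 140 and j ≤ 3; hence at least 12 − 3 = 9 are ≤ 44.
Exactly 9 works: 9 values at 9 and 3 at 45 total 216; raise one of the low values by 32 (still ≤ 44) to hit 248.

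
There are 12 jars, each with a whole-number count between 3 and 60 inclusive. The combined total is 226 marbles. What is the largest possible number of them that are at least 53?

With k values at 53 or above and the rest at least 3, the sum is at least 36 + 50k.
Since the sum is 226, we need 50k ≤ 190, i.e. k ≤ 3.
k = 3 is achieved by 3 values at 53 and 9 at 3, total 186; add 40 to one value (staying below 53) to reach 226.

3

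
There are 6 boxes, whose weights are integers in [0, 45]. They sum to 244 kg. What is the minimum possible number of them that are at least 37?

If only k of them are at least 37, the other 6 − k are at most 36, so the total is at most k·45 + (6 − k)·36.
This must reach 244, so k·45 + (6 − k)·36 ≥ 244, giving k ≥ 4.
Exactly 4 works: 4 values at 45 and 2 at 36 total 252; lower one of the high values by 8 (still ≥ 37) to hit 244.

4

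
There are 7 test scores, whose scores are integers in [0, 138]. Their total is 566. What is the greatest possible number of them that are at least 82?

6

With k values at 82 or above and the rest at least 0, the sum is at least 0 + 82k.
Since the sum is 566, we need 82k ≤ 566, i.e. k ≤ 6.
k = 6 is achieved by 6 values at 82 and 1 at 0, total 492; add 74 to one value (staying below 82) to reach 566.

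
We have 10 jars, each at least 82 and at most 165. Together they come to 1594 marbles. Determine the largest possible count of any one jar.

Maximizing one value means minimizing the remaining 9.
The other 9 contribute at least 9 × 82 = 738, leaving at most 1594 − 738 = 856.
But each jar is capped at 165, so the maximum is 165.
Achievable: one at 165 and the other 9 totalling 1429, which fits since 9 × 82 ≤ 1429 ≤ 9 × 165.

165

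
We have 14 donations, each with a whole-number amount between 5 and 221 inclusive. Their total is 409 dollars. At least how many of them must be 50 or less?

7

Let j be the number exceeding 50. Then the total is ≥ 51·j + 5·(14 − j) = 70 + 46j.
So 46j ≤ 339 and j ≤ 7; hence at least 14 − 7 = 7 are ≤ 50.
Exactly 7 works: 7 values at 5 and 7 at 51 total 392; raise one of the low values by 17 (still ≤ 50) to hit 409.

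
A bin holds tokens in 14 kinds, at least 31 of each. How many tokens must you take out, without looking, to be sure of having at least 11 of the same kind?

141

You could draw 10 of every kind without reaching 11 of any — 140 in all.
One more forces 11 of some kind, so 140 + 1 = 141.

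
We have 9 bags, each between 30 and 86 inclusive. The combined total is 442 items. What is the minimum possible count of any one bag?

30

To make one bag as small as possible, make the other 8 as large as possible.
The other 8 can take up 8 × 86 = 688 ≥ 442 − 30, so one bag can sit at its floor of 30.
Achievable: one at 30 and the other 8 totalling 412, which fits since 8 × 30 ≤ 412 ≤ 8 × 86.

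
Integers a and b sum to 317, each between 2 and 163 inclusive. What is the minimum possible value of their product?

25102

Since a + b is fixed, pushing one of them to its bound minimizes the product.
At the endpoint a = 154, b = 317 − 154 = 163, so ab = 154 × 163 = 25102.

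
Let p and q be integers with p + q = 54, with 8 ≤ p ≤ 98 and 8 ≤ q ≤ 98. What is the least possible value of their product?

Since p + q is fixed, pushing one of them to its bound minimizes the product.
At the endpoint p = 8, q = 54 − 8 = 46, so pq = 8 × 46 = 368.

368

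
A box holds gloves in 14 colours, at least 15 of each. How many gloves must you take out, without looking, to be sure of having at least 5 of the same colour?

In the worst case you draw 4 of each of the 14 colours: 14 × 4 = 56.
One more forces 5 of some colour, so 56 + 1 = 57.

57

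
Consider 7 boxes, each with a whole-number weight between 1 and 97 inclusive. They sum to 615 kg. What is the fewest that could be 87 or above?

2

Suppose at most 7 − j of them reach 87; then j values are ≤ 86 and the rest ≤ 97.
The total is then ≤ 86·j + 97·(7 − j) = 679 − 11j. For this to be ≥ 615 we need j ≤ 5, so at least 7 − 5 = 2 must reach 87.
Exactly 2 works: 2 values at 97 and 5 at 86 total 624; lower one of the high values by 9 (still ≥ 87) to hit 615.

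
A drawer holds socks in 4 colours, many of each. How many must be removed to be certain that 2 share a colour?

In the worst case you draw 1 of each of the 4 colours: 4 × 1 = 4.
One more forces 2 of some colour, so 4 + 1 = 5.

5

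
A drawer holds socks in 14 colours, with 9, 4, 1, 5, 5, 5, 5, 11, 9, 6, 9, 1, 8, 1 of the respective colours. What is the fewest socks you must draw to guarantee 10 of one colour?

78

In the worst case you take as many as possible of each colour without reaching 10: 9 + 4 + 1 + 5 + 5 + 5 + 5 + 9 + 9 + 6 + 9 + 1 + 8 + 1 = 77.
The next one must give 10 of some colour, so 77 + 1 = 78.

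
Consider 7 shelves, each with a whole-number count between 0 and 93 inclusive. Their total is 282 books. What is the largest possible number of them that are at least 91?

If k of the values are ≥ 91, the total is ≥ 91k + 0(7 − k).
Setting 91k + 0(7 − k) ≤ 282 gives 91k ≤ 282, so k ≤ 3.
k = 3 is achieved by 3 values at 91 and 4 at 0, total 273; add 9 to one value (staying below 91) to reach 282.

3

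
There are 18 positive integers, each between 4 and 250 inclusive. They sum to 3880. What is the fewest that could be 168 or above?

11

Suppose at most 18 − j of them reach 168; then j values are ≤ 167 and the rest ≤ 250.
The total is then ≤ 167·j + 250·(18 − j) = 4500 − 83j. For this to be ≥ 3880 we need j ≤ 7, so at least 18 − 7 = 11 must reach 168.
Exactly 11 works: 11 values at 250 and 7 at 167 total 3919; lower one of the high values by 39 (still ≥ 168) to hit 3880.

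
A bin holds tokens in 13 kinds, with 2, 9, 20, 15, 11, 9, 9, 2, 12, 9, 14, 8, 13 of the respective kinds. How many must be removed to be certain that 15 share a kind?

In the worst case you take as many as possible of each kind without reaching 15: 2 + 9 + 14 + 14 + 11 + 9 + 9 + 2 + 12 + 9 + 14 + 8 + 13 = 126.
The next one must give 15 of some kind, so 126 + 1 = 127.

127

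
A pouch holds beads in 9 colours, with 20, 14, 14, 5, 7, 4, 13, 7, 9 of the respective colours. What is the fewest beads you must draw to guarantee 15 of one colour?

In the worst case you take as many as possible of each colour without reaching 15: 14 + 14 + 14 + 5 + 7 + 4 + 13 + 7 + 9 = 87.
The next one must give 15 of some colour, so 87 + 1 = 88.

88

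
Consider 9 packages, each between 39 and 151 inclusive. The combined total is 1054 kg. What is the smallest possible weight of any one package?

39

To make one package as small as possible, make the other 8 as large as possible.
The other 8 can take up 8 × 151 = 1208 ≥ 1054 − 39, so one package can sit at its floor of 39.
Achievable: one at 39 and the other 8 totalling 1015, which fits since 8 × 39 ≤ 1015 ≤ 8 × 151.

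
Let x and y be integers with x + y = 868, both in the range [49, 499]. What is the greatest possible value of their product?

188356

With x + y fixed, xy peaks when the two are closest together.
Taking x = 434 and y = 434 (both in [49, 499]) gives xy = 188356.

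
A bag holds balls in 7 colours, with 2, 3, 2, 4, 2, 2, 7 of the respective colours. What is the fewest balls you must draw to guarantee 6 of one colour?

In the worst case you take as many as possible of each colour without reaching 6: 2 + 3 + 2 + 4 + 2 + 2 + 5 = 20.
The next one must give 6 of some colour, so 20 + 1 = 21.

21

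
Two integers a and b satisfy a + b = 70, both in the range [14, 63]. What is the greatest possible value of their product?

1225

ab = a(70 − a) is maximized when a is as near 70/2 as the bounds allow.
Taking a = 35 and b = 35 (both in [14, 63]) gives ab = 1225.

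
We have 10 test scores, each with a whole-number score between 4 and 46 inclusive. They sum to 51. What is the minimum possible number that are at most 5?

Let j be the number exceeding 5. Then the total is ≥ 6·j + 4·(10 − j) = 40 + 2j.
So 2j ≤ 11 and j ≤ 5; hence at least 10 − 5 = 5 are ≤ 5.
Exactly 5 works: 5 values at 4 and 5 at 6 total 50; raise one of the low values by 1 (still ≤ 5) to hit 51.

5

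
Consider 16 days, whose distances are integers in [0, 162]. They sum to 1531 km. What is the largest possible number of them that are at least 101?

If k of the values are ≥ 101, the total is ≥ 101k + 0(16 − k).
Setting 101k + 0(16 − k) ≤ 1531 gives 101k ≤ 1531, so k ≤ 15.
k = 15 is achieved by 15 values at 101 and 1 at 0, total 1515; add 16 to one value (staying below 101) to reach 1531.

15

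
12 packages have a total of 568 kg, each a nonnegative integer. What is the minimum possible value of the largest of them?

Some value must be at least ⌈568/12⌉ = 48, since 12 × 47 = 564 < 568.
Taking 8 copies of 47 and 4 copies of 48 gives exactly 568, so 48 is attained.

48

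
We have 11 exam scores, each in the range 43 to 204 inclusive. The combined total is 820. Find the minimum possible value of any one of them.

Minimizing one value means maximizing the remaining 10.
The other 10 can take up 10 × 204 = 2040 ≥ 820 − 43, so one score can sit at its floor of 43.
Achievable: one at 43 and the other 10 totalling 777, which fits since 10 × 43 ≤ 777 ≤ 10 × 204.

43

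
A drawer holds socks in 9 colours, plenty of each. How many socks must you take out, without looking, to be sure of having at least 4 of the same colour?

28

In the worst case you draw 3 of each of the 9 colours: 9 × 3 = 27.
One more forces 4 of some colour, so 27 + 1 = 28.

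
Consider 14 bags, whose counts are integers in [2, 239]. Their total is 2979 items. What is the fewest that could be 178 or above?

Suppose at most 14 − j of them reach 178; then j values are ≤ 177 and the rest ≤ 239.
The total is then ≤ 177·j + 239·(14 − j) = 3346 − 62j. For this to be ≥ 2979 we need j ≤ 5, so at least 14 − 5 = 9 must reach 178.
Exactly 9 works: 9 values at 239 and 5 at 177 total 3036; lower one of the high values by 57 (still ≥ 178) to hit 2979.

9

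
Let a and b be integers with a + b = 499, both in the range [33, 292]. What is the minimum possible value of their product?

60444

Since a + b is fixed, pushing one of them to its bound minimizes the product.
At the endpoint a = 207, b = 499 − 207 = 292, so ab = 207 × 292 = 60444.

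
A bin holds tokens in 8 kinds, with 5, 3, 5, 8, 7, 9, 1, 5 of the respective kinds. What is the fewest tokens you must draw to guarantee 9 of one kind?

In the worst case you take as many as possible of each kind without reaching 9: 5 + 3 + 5 + 8 + 7 + 8 + 1 + 5 = 42.
The next one must give 9 of some kind, so 42 + 1 = 43.

43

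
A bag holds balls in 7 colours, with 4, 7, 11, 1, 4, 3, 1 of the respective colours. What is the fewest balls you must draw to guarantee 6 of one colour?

In the worst case you take as many as possible of each colour without reaching 6: 4 + 5 + 5 + 1 + 4 + 3 + 1 = 23.
The next one must give 6 of some colour, so 23 + 1 = 24.

24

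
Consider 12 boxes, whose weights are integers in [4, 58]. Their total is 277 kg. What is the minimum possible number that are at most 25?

2

If only k of them are at most 25, the other 12 − k are at least 26, so the total is at least (12 − k)·26 + k·4.
This is ≤ 277, so (12 − k)·26 + 4k ≤ 277, which gives k ≥ 2.
Exactly 2 works: 2 values at 4 and 10 at 26 total 268; raise one of the low values by 9 (still ≤ 25) to hit 277.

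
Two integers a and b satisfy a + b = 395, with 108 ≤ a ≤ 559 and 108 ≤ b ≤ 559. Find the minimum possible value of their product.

ab = a(395 − a) is concave in a, so over [108, 287] it is minimized at an endpoint.
The extreme feasible split is a = 108, b = 287, giving ab = 30996.

30996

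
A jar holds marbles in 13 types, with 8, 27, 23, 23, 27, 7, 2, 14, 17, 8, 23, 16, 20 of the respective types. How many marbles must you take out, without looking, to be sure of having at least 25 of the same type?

In the worst case you take as many as possible of each type without reaching 25: 8 + 24 + 23 + 23 + 24 + 7 + 2 + 14 + 17 + 8 + 23 + 16 + 20 = 209.
The next one must give 25 of some type, so 209 + 1 = 210.

210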